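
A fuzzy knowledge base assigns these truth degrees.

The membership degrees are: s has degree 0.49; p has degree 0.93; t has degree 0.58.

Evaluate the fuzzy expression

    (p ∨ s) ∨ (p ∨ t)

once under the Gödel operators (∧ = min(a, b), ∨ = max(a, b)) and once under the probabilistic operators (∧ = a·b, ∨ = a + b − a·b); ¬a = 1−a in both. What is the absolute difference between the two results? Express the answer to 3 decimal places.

Under Gödel:
  p ∨ s = max(a, b) on (0.93, 0.49) = 0.93
  p ∨ t = max(a, b) on (0.93, 0.58) = 0.93
  (p ∨ s) ∨ (p ∨ t) = max(a, b) on (0.93, 0.93) = 0.93
  → value = 0.9300
Under probabilistic:
  p ∨ s = a + b − a·b on (0.9300, 0.4900) = 0.9643
  p ∨ t = a + b − a·b on (0.9300, 0.5800) = 0.9706
  (p ∨ s) ∨ (p ∨ t) = a + b − a·b on (0.9643, 0.9706) = 0.9990
  → value = 0.9990
|0.9300 − 0.9990| = 0.069

0.069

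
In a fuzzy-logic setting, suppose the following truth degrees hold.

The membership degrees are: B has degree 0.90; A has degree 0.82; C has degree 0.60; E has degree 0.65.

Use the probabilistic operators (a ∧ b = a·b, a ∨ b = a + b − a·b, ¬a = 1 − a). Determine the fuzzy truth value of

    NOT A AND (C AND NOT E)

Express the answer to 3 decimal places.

NOT A = 1 − 0.8200 = 0.1800
NOT E = 1 − 0.6500 = 0.3500
C AND NOT E = a·b on (0.6000, 0.3500) = 0.2100
NOT A AND (C AND NOT E) = a·b on (0.1800, 0.2100) = 0.0378

0.038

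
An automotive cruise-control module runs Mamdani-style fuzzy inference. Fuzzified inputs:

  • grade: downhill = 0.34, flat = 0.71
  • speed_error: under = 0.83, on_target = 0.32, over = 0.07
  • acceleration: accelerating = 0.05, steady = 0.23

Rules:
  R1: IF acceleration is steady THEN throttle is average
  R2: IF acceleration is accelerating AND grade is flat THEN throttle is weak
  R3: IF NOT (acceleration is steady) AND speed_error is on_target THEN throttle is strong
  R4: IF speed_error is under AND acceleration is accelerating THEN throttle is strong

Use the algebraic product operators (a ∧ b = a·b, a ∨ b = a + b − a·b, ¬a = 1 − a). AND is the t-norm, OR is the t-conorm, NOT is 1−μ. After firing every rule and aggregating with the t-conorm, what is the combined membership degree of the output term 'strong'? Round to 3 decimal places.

0.278

R1: steady=0.23 → w = 0.2300
R2: accelerating=0.05, flat=0.71; AND[a·b] → w = 0.0355
R3: ¬steady=1−0.23=0.77, on_target=0.32; AND[a·b] → w = 0.2464
R4: under=0.83, accelerating=0.05; AND[a·b] → w = 0.0415
Rules with consequent 'strong': {R3, R4} → strengths 0.2464, 0.0415
Aggregate via t-conorm [a + b − a·b]: 0.2777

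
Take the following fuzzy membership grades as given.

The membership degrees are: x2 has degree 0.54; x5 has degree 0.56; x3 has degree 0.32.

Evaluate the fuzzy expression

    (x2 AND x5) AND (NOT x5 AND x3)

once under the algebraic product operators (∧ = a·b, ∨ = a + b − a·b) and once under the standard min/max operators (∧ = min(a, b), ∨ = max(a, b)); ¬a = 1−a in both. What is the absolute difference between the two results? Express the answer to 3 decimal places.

0.277

Under algebraic product:
  x2 AND x5 = a·b on (0.5400, 0.5600) = 0.3024
  NOT x5 = 1 − 0.5600 = 0.4400
  NOT x5 AND x3 = a·b on (0.4400, 0.3200) = 0.1408
  (x2 AND x5) AND (NOT x5 AND x3) = a·b on (0.3024, 0.1408) = 0.0426
  → value = 0.0426
Under standard min/max:
  x2 AND x5 = min(a, b) on (0.54, 0.56) = 0.54
  NOT x5 = 1 − 0.56 = 0.44
  NOT x5 AND x3 = min(a, b) on (0.44, 0.32) = 0.32
  (x2 AND x5) AND (NOT x5 AND x3) = min(a, b) on (0.54, 0.32) = 0.32
  → value = 0.3200
|0.0426 − 0.3200| = 0.277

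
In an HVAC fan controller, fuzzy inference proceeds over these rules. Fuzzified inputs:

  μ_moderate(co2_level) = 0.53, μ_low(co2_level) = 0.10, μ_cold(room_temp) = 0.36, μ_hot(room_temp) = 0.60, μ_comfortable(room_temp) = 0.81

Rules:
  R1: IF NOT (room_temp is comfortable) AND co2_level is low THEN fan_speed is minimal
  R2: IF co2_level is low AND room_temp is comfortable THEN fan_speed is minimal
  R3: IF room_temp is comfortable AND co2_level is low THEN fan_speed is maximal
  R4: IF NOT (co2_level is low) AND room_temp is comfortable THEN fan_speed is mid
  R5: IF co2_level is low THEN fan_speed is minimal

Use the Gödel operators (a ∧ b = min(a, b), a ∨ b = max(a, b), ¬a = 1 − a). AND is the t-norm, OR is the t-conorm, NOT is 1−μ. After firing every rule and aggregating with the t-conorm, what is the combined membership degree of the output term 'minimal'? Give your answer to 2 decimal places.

R1: ¬comfortable=1−0.81=0.19, low=0.10; AND[min(a, b)] → w = 0.10
R2: low=0.10, comfortable=0.81; AND[min(a, b)] → w = 0.10
R3: comfortable=0.81, low=0.10; AND[min(a, b)] → w = 0.10
R4: ¬low=1−0.10=0.90, comfortable=0.81; AND[min(a, b)] → w = 0.81
R5: low=0.10 → w = 0.10
Rules with consequent 'minimal': {R1, R2, R5} → strengths 0.10, 0.10, 0.10
Aggregate via t-conorm [max(a, b)]: 0.10

0.10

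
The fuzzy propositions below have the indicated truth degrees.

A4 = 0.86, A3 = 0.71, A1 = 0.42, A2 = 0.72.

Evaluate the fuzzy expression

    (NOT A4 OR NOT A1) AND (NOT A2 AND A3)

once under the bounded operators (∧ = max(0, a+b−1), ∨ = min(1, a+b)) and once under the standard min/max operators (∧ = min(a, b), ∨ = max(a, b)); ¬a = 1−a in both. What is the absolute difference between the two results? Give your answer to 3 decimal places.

Under bounded:
  NOT A4 = 1 − 0.86 = 0.14
  NOT A1 = 1 − 0.42 = 0.58
  NOT A4 OR NOT A1 = min(1, a+b) on (0.14, 0.58) = 0.72
  NOT A2 = 1 − 0.72 = 0.28
  NOT A2 AND A3 = max(0, a+b−1) on (0.28, 0.71) = 0.00
  (NOT A4 OR NOT A1) AND (NOT A2 AND A3) = max(0, a+b−1) on (0.72, 0.00) = 0.00
  → value = 0.0000
Under standard min/max:
  NOT A4 = 1 − 0.86 = 0.14
  NOT A1 = 1 − 0.42 = 0.58
  NOT A4 OR NOT A1 = max(a, b) on (0.14, 0.58) = 0.58
  NOT A2 = 1 − 0.72 = 0.28
  NOT A2 AND A3 = min(a, b) on (0.28, 0.71) = 0.28
  (NOT A4 OR NOT A1) AND (NOT A2 AND A3) = min(a, b) on (0.58, 0.28) = 0.28
  → value = 0.2800
|0.0000 − 0.2800| = 0.280

0.280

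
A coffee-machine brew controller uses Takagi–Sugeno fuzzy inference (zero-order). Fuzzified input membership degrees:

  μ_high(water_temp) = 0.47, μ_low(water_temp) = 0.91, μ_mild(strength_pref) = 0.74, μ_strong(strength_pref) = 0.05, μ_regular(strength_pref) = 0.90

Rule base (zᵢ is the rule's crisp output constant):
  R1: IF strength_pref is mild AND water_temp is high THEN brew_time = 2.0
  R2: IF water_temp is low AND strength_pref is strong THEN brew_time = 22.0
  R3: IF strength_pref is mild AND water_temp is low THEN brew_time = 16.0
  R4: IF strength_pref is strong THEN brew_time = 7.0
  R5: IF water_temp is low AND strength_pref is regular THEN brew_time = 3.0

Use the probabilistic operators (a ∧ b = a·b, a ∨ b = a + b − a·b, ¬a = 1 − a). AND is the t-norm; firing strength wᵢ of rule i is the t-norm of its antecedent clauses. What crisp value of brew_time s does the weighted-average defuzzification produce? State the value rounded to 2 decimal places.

7.89

R1 (z=2.0): mild=0.74, high=0.47; AND[a·b] → w = 0.3478
R2 (z=22.0): low=0.91, strong=0.05; AND[a·b] → w = 0.0455
R3 (z=16.0): mild=0.74, low=0.91; AND[a·b] → w = 0.6734
R4 (z=7.0): strong=0.05 → w = 0.0500
R5 (z=3.0): low=0.91, regular=0.90; AND[a·b] → w = 0.8190
Weighted average = (0.3478·2.0 + 0.0455·22.0 + 0.6734·16.0 + 0.0500·7.0 + 0.8190·3.0) / (0.3478 + 0.0455 + 0.6734 + 0.0500 + 0.8190)
  = 15.2780 / 1.9357 = 7.89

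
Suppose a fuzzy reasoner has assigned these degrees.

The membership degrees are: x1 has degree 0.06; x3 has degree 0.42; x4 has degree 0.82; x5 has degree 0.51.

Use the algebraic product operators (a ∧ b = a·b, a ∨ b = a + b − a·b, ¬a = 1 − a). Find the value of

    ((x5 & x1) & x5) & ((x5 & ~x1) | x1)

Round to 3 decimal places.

0.008

x5 & x1 = a·b on (0.5100, 0.0600) = 0.0306
(x5 & x1) & x5 = a·b on (0.0306, 0.5100) = 0.0156
~x1 = 1 − 0.0600 = 0.9400
x5 & ~x1 = a·b on (0.5100, 0.9400) = 0.4794
(x5 & ~x1) | x1 = a + b − a·b on (0.4794, 0.0600) = 0.5106
((x5 & x1) & x5) & ((x5 & ~x1) | x1) = a·b on (0.0156, 0.5106) = 0.0080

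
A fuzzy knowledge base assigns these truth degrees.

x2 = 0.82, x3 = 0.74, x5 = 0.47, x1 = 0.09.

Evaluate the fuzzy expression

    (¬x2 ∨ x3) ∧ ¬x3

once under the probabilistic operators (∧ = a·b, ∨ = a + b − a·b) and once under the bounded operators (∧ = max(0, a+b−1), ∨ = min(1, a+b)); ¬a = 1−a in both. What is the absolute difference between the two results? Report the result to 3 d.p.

Under probabilistic:
  ¬x2 = 1 − 0.8200 = 0.1800
  ¬x2 ∨ x3 = a + b − a·b on (0.1800, 0.7400) = 0.7868
  ¬x3 = 1 − 0.7400 = 0.2600
  (¬x2 ∨ x3) ∧ ¬x3 = a·b on (0.7868, 0.2600) = 0.2046
  → value = 0.2046
Under bounded:
  ¬x2 = 1 − 0.82 = 0.18
  ¬x2 ∨ x3 = min(1, a+b) on (0.18, 0.74) = 0.92
  ¬x3 = 1 − 0.74 = 0.26
  (¬x2 ∨ x3) ∧ ¬x3 = max(0, a+b−1) on (0.92, 0.26) = 0.18
  → value = 0.1800
|0.2046 − 0.1800| = 0.025

0.025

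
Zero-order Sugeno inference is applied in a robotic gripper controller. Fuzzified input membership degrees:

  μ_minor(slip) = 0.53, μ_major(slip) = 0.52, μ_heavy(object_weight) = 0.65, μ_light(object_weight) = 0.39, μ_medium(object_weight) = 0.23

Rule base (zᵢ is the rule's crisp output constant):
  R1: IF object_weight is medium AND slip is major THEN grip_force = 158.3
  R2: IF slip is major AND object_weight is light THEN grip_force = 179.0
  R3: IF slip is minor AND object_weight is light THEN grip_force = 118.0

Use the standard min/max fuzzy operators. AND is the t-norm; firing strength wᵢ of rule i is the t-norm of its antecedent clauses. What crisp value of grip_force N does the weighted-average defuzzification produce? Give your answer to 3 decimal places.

150.732

R1 (z=158.3): medium=0.23, major=0.52; AND[min(a, b)] → w = 0.23
R2 (z=179.0): major=0.52, light=0.39; AND[min(a, b)] → w = 0.39
R3 (z=118.0): minor=0.53, light=0.39; AND[min(a, b)] → w = 0.39
Weighted average = (0.23·158.3 + 0.39·179.0 + 0.39·118.0) / (0.23 + 0.39 + 0.39)
  = 152.2390 / 1.0100 = 150.732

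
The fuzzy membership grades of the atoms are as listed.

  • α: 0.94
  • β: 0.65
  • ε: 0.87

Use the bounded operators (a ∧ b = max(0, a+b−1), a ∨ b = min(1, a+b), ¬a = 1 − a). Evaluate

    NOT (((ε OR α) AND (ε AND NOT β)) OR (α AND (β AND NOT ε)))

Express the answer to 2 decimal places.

ε OR α = min(1, a+b) on (0.87, 0.94) = 1.00
NOT β = 1 − 0.65 = 0.35
ε AND NOT β = max(0, a+b−1) on (0.87, 0.35) = 0.22
(ε OR α) AND (ε AND NOT β) = max(0, a+b−1) on (1.00, 0.22) = 0.22
NOT ε = 1 − 0.87 = 0.13
β AND NOT ε = max(0, a+b−1) on (0.65, 0.13) = 0.00
α AND (β AND NOT ε) = max(0, a+b−1) on (0.94, 0.00) = 0.00
((ε OR α) AND (ε AND NOT β)) OR (α AND (β AND NOT ε)) = min(1, a+b) on (0.22, 0.00) = 0.22
NOT (((ε OR α) AND (ε AND NOT β)) OR (α AND (β AND NOT ε))) = 1 − 0.22 = 0.78

0.78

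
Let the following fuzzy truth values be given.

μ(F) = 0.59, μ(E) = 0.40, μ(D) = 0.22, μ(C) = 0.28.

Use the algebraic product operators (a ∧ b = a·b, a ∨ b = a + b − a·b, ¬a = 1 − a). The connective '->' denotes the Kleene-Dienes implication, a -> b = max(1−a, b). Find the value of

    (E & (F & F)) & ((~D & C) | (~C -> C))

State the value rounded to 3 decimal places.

F & F = a·b on (0.5900, 0.5900) = 0.3481
E & (F & F) = a·b on (0.4000, 0.3481) = 0.1392
~D = 1 − 0.2200 = 0.7800
~D & C = a·b on (0.7800, 0.2800) = 0.2184
~C = 1 − 0.2800 = 0.7200
~C -> C  [Kleene-Dienes: max(1−a, b)] with a=0.7200, b=0.2800 → 0.2800
(~D & C) | (~C -> C) = a + b − a·b on (0.2184, 0.2800) = 0.4372
(E & (F & F)) & ((~D & C) | (~C -> C)) = a·b on (0.1392, 0.4372) = 0.0609

0.061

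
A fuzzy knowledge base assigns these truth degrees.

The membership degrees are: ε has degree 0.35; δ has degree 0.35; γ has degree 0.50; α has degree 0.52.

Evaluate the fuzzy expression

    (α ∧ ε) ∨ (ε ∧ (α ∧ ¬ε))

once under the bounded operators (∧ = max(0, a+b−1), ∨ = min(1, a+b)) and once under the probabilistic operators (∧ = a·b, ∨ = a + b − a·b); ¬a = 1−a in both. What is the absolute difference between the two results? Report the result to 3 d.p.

Under bounded:
  α ∧ ε = max(0, a+b−1) on (0.52, 0.35) = 0.00
  ¬ε = 1 − 0.35 = 0.65
  α ∧ ¬ε = max(0, a+b−1) on (0.52, 0.65) = 0.17
  ε ∧ (α ∧ ¬ε) = max(0, a+b−1) on (0.35, 0.17) = 0.00
  (α ∧ ε) ∨ (ε ∧ (α ∧ ¬ε)) = min(1, a+b) on (0.00, 0.00) = 0.00
  → value = 0.0000
Under probabilistic:
  α ∧ ε = a·b on (0.5200, 0.3500) = 0.1820
  ¬ε = 1 − 0.3500 = 0.6500
  α ∧ ¬ε = a·b on (0.5200, 0.6500) = 0.3380
  ε ∧ (α ∧ ¬ε) = a·b on (0.3500, 0.3380) = 0.1183
  (α ∧ ε) ∨ (ε ∧ (α ∧ ¬ε)) = a + b − a·b on (0.1820, 0.1183) = 0.2788
  → value = 0.2788
|0.0000 − 0.2788| = 0.279

0.279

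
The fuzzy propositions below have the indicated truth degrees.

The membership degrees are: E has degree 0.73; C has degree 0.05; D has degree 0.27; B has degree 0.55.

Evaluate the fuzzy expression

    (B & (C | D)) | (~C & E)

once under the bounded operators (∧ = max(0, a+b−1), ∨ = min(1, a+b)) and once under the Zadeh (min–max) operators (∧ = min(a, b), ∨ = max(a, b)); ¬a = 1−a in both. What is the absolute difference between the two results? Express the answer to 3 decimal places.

0.050

Under bounded:
  C | D = min(1, a+b) on (0.05, 0.27) = 0.32
  B & (C | D) = max(0, a+b−1) on (0.55, 0.32) = 0.00
  ~C = 1 − 0.05 = 0.95
  ~C & E = max(0, a+b−1) on (0.95, 0.73) = 0.68
  (B & (C | D)) | (~C & E) = min(1, a+b) on (0.00, 0.68) = 0.68
  → value = 0.6800
Under Zadeh (min–max):
  C | D = max(a, b) on (0.05, 0.27) = 0.27
  B & (C | D) = min(a, b) on (0.55, 0.27) = 0.27
  ~C = 1 − 0.05 = 0.95
  ~C & E = min(a, b) on (0.95, 0.73) = 0.73
  (B & (C | D)) | (~C & E) = max(a, b) on (0.27, 0.73) = 0.73
  → value = 0.7300
|0.6800 − 0.7300| = 0.050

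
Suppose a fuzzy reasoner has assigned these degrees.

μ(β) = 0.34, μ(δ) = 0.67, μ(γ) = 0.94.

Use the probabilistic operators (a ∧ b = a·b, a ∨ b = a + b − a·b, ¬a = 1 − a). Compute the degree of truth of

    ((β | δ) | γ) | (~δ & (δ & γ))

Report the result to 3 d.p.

0.990

β | δ = a + b − a·b on (0.3400, 0.6700) = 0.7822
(β | δ) | γ = a + b − a·b on (0.7822, 0.9400) = 0.9869
~δ = 1 − 0.6700 = 0.3300
δ & γ = a·b on (0.6700, 0.9400) = 0.6298
~δ & (δ & γ) = a·b on (0.3300, 0.6298) = 0.2078
((β | δ) | γ) | (~δ & (δ & γ)) = a + b − a·b on (0.9869, 0.2078) = 0.9896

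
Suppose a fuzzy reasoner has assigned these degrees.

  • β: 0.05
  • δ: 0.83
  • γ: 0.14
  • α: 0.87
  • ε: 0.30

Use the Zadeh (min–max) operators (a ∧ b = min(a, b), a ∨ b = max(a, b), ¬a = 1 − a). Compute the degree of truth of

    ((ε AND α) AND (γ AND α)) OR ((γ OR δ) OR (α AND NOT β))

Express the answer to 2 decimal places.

0.87

ε AND α = min(a, b) on (0.30, 0.87) = 0.30
γ AND α = min(a, b) on (0.14, 0.87) = 0.14
(ε AND α) AND (γ AND α) = min(a, b) on (0.30, 0.14) = 0.14
γ OR δ = max(a, b) on (0.14, 0.83) = 0.83
NOT β = 1 − 0.05 = 0.95
α AND NOT β = min(a, b) on (0.87, 0.95) = 0.87
(γ OR δ) OR (α AND NOT β) = max(a, b) on (0.83, 0.87) = 0.87
((ε AND α) AND (γ AND α)) OR ((γ OR δ) OR (α AND NOT β)) = max(a, b) on (0.14, 0.87) = 0.87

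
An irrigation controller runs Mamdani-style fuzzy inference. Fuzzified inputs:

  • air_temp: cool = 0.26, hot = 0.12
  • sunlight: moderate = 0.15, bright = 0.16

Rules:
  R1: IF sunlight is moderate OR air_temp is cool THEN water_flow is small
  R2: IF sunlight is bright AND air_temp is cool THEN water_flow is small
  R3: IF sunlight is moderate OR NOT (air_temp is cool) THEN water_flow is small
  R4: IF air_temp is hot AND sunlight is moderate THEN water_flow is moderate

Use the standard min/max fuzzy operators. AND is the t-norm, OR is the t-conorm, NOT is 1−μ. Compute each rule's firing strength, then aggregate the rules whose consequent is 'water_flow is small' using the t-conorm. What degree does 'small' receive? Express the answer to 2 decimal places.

R1: moderate=0.15, cool=0.26; OR[max(a, b)] → w = 0.26
R2: bright=0.16, cool=0.26; AND[min(a, b)] → w = 0.16
R3: moderate=0.15, ¬cool=1−0.26=0.74; OR[max(a, b)] → w = 0.74
R4: hot=0.12, moderate=0.15; AND[min(a, b)] → w = 0.12
Rules with consequent 'small': {R1, R2, R3} → strengths 0.26, 0.16, 0.74
Aggregate via t-conorm [max(a, b)]: 0.74

0.74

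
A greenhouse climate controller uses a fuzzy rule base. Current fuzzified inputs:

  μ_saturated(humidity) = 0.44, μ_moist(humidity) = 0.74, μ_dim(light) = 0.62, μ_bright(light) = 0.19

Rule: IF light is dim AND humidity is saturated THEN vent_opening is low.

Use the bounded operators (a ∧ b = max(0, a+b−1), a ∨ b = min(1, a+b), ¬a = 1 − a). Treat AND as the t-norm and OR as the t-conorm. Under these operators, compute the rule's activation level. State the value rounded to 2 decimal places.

firing strength: dim=0.62, saturated=0.44; AND[max(0, a+b−1)] → w = 0.06

0.06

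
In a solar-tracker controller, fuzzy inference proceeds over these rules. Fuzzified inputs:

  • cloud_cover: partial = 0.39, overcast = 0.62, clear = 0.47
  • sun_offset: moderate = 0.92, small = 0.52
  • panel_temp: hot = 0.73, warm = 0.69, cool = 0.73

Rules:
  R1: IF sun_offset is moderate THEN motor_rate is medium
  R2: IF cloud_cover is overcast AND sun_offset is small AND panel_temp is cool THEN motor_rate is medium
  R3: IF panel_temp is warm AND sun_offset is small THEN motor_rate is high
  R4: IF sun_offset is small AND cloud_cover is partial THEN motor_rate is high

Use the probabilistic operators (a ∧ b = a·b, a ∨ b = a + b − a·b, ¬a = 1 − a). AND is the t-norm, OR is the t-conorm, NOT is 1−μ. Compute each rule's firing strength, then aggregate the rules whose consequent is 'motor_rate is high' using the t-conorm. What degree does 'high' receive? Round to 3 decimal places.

0.489

R1: moderate=0.92 → w = 0.9200
R2: overcast=0.62, small=0.52, cool=0.73; AND[a·b] → w = 0.2354
R3: warm=0.69, small=0.52; AND[a·b] → w = 0.3588
R4: small=0.52, partial=0.39; AND[a·b] → w = 0.2028
Rules with consequent 'high': {R3, R4} → strengths 0.3588, 0.2028
Aggregate via t-conorm [a + b − a·b]: 0.4888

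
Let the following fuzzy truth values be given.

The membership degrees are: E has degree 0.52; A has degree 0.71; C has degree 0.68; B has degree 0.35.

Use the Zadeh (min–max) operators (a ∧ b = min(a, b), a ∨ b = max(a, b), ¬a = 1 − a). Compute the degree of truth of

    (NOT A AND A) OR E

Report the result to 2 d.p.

NOT A = 1 − 0.71 = 0.29
NOT A AND A = min(a, b) on (0.29, 0.71) = 0.29
(NOT A AND A) OR E = max(a, b) on (0.29, 0.52) = 0.52

0.52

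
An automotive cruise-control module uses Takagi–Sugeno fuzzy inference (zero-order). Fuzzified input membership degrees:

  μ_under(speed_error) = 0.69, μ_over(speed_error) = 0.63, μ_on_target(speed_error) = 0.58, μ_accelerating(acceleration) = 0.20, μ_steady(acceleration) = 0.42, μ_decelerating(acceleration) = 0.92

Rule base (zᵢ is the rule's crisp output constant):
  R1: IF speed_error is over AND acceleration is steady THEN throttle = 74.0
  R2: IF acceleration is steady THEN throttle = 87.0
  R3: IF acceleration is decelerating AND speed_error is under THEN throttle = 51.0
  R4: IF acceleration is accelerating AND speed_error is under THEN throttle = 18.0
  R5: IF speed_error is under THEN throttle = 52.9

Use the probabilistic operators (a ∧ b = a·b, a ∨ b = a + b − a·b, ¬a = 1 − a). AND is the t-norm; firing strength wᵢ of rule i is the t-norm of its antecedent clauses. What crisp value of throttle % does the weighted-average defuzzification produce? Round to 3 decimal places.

59.365

R1 (z=74.0): over=0.63, steady=0.42; AND[a·b] → w = 0.2646
R2 (z=87.0): steady=0.42 → w = 0.4200
R3 (z=51.0): decelerating=0.92, under=0.69; AND[a·b] → w = 0.6348
R4 (z=18.0): accelerating=0.20, under=0.69; AND[a·b] → w = 0.1380
R5 (z=52.9): under=0.69 → w = 0.6900
Weighted average = (0.2646·74.0 + 0.4200·87.0 + 0.6348·51.0 + 0.1380·18.0 + 0.6900·52.9) / (0.2646 + 0.4200 + 0.6348 + 0.1380 + 0.6900)
  = 127.4802 / 2.1474 = 59.365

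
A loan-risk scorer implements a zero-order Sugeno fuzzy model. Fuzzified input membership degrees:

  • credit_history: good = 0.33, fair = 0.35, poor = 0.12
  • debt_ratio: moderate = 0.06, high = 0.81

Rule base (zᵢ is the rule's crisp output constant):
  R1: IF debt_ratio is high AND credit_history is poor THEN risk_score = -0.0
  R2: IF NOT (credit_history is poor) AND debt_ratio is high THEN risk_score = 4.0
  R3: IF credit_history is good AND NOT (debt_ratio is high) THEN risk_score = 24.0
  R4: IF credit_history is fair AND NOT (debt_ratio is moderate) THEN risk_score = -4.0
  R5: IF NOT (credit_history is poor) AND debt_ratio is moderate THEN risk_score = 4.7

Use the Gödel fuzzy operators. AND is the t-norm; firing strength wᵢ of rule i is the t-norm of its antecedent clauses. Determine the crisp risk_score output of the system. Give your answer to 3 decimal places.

R1 (z=-0.0): high=0.81, poor=0.12; AND[min(a, b)] → w = 0.12
R2 (z=4.0): ¬poor=1−0.12=0.88, high=0.81; AND[min(a, b)] → w = 0.81
R3 (z=24.0): good=0.33, ¬high=1−0.81=0.19; AND[min(a, b)] → w = 0.19
R4 (z=-4.0): fair=0.35, ¬moderate=1−0.06=0.94; AND[min(a, b)] → w = 0.35
R5 (z=4.7): ¬poor=1−0.12=0.88, moderate=0.06; AND[min(a, b)] → w = 0.06
Weighted average = (0.12·-0.0 + 0.81·4.0 + 0.19·24.0 + 0.35·-4.0 + 0.06·4.7) / (0.12 + 0.81 + 0.19 + 0.35 + 0.06)
  = 6.6820 / 1.5300 = 4.367

4.367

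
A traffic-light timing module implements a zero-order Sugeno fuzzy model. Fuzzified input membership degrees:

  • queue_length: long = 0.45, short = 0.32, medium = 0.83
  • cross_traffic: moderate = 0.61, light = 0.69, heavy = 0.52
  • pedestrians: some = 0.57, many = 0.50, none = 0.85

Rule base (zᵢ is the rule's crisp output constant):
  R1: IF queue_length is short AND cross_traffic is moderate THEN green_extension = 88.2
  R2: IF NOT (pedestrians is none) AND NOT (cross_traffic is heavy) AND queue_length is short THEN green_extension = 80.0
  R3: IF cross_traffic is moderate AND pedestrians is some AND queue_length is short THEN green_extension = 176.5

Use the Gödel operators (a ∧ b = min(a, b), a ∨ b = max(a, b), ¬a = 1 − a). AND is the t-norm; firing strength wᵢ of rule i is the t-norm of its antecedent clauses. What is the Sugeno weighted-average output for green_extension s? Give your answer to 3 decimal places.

R1 (z=88.2): short=0.32, moderate=0.61; AND[min(a, b)] → w = 0.32
R2 (z=80.0): ¬none=1−0.85=0.15, ¬heavy=1−0.52=0.48, short=0.32; AND[min(a, b)] → w = 0.15
R3 (z=176.5): moderate=0.61, some=0.57, short=0.32; AND[min(a, b)] → w = 0.32
Weighted average = (0.32·88.2 + 0.15·80.0 + 0.32·176.5) / (0.32 + 0.15 + 0.32)
  = 96.7040 / 0.7900 = 122.410

122.410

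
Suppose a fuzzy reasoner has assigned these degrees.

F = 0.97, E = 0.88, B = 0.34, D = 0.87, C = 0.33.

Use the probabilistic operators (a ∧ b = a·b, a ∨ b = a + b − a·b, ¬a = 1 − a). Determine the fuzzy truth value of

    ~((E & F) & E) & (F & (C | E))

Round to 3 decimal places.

E & F = a·b on (0.8800, 0.9700) = 0.8536
(E & F) & E = a·b on (0.8536, 0.8800) = 0.7512
~((E & F) & E) = 1 − 0.7512 = 0.2488
C | E = a + b − a·b on (0.3300, 0.8800) = 0.9196
F & (C | E) = a·b on (0.9700, 0.9196) = 0.8920
~((E & F) & E) & (F & (C | E)) = a·b on (0.2488, 0.8920) = 0.2220

0.222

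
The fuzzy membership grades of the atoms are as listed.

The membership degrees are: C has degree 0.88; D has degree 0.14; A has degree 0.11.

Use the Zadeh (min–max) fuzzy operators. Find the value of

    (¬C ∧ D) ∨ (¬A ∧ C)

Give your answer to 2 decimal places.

0.88

¬C = 1 − 0.88 = 0.12
¬C ∧ D = min(a, b) on (0.12, 0.14) = 0.12
¬A = 1 − 0.11 = 0.89
¬A ∧ C = min(a, b) on (0.89, 0.88) = 0.88
(¬C ∧ D) ∨ (¬A ∧ C) = max(a, b) on (0.12, 0.88) = 0.88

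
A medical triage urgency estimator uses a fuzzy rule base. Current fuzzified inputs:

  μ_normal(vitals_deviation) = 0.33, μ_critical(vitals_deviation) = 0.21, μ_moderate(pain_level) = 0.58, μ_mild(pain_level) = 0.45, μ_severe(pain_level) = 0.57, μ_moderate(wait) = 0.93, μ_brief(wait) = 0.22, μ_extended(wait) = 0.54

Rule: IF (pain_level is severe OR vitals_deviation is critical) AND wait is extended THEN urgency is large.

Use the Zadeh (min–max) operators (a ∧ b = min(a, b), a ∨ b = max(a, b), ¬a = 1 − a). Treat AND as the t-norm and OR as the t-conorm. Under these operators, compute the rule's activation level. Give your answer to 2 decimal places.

firing strength: (severe=0.57 OR critical=0.21) = 0.57; AND[min(a, b)] with extended=0.54 → w = 0.54

0.54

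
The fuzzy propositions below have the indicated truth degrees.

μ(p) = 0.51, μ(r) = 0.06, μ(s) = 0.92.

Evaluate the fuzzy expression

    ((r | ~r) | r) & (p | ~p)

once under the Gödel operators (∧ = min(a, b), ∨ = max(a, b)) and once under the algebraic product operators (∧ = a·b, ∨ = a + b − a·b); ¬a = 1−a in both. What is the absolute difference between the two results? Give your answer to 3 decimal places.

0.200

Under Gödel:
  ~r = 1 − 0.06 = 0.94
  r | ~r = max(a, b) on (0.06, 0.94) = 0.94
  (r | ~r) | r = max(a, b) on (0.94, 0.06) = 0.94
  ~p = 1 − 0.51 = 0.49
  p | ~p = max(a, b) on (0.51, 0.49) = 0.51
  ((r | ~r) | r) & (p | ~p) = min(a, b) on (0.94, 0.51) = 0.51
  → value = 0.5100
Under algebraic product:
  ~r = 1 − 0.0600 = 0.9400
  r | ~r = a + b − a·b on (0.0600, 0.9400) = 0.9436
  (r | ~r) | r = a + b − a·b on (0.9436, 0.0600) = 0.9470
  ~p = 1 − 0.5100 = 0.4900
  p | ~p = a + b − a·b on (0.5100, 0.4900) = 0.7501
  ((r | ~r) | r) & (p | ~p) = a·b on (0.9470, 0.7501) = 0.7103
  → value = 0.7103
|0.5100 − 0.7103| = 0.200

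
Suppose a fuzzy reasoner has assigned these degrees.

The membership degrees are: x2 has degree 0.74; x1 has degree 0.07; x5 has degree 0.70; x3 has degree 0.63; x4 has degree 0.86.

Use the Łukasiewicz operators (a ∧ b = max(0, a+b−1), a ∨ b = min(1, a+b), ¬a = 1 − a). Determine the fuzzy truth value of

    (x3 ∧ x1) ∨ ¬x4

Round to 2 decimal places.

0.14

x3 ∧ x1 = max(0, a+b−1) on (0.63, 0.07) = 0.00
¬x4 = 1 − 0.86 = 0.14
(x3 ∧ x1) ∨ ¬x4 = min(1, a+b) on (0.00, 0.14) = 0.14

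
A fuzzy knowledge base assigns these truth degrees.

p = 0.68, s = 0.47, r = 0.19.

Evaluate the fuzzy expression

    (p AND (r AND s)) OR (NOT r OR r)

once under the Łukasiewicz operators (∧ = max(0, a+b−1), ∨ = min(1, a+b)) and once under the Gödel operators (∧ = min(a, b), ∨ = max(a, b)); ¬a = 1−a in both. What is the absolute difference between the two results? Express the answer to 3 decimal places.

Under Łukasiewicz:
  r AND s = max(0, a+b−1) on (0.19, 0.47) = 0.00
  p AND (r AND s) = max(0, a+b−1) on (0.68, 0.00) = 0.00
  NOT r = 1 − 0.19 = 0.81
  NOT r OR r = min(1, a+b) on (0.81, 0.19) = 1.00
  (p AND (r AND s)) OR (NOT r OR r) = min(1, a+b) on (0.00, 1.00) = 1.00
  → value = 1.0000
Under Gödel:
  r AND s = min(a, b) on (0.19, 0.47) = 0.19
  p AND (r AND s) = min(a, b) on (0.68, 0.19) = 0.19
  NOT r = 1 − 0.19 = 0.81
  NOT r OR r = max(a, b) on (0.81, 0.19) = 0.81
  (p AND (r AND s)) OR (NOT r OR r) = max(a, b) on (0.19, 0.81) = 0.81
  → value = 0.8100
|1.0000 − 0.8100| = 0.190

0.190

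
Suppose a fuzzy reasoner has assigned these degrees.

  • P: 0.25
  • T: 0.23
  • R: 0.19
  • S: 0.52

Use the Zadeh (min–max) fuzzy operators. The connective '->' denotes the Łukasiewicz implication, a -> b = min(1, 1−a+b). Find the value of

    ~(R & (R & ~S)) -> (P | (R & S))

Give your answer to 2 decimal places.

~S = 1 − 0.52 = 0.48
R & ~S = min(a, b) on (0.19, 0.48) = 0.19
R & (R & ~S) = min(a, b) on (0.19, 0.19) = 0.19
~(R & (R & ~S)) = 1 − 0.19 = 0.81
R & S = min(a, b) on (0.19, 0.52) = 0.19
P | (R & S) = max(a, b) on (0.25, 0.19) = 0.25
~(R & (R & ~S)) -> (P | (R & S))  [Łukasiewicz: min(1, 1−a+b)] with a=0.81, b=0.25 → 0.44

0.44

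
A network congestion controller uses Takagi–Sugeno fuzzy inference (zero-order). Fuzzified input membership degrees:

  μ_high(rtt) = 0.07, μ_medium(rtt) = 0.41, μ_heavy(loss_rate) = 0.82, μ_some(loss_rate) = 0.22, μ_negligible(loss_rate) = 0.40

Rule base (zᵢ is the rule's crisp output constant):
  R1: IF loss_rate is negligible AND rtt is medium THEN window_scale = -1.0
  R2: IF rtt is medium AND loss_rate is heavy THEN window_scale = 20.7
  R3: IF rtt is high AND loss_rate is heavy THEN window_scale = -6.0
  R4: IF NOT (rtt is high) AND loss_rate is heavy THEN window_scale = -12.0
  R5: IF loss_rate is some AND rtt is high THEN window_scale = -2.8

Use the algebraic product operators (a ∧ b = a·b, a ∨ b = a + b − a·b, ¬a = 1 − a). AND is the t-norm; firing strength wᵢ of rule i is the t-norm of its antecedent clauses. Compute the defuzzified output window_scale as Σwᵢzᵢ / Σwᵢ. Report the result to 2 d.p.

R1 (z=-1.0): negligible=0.40, medium=0.41; AND[a·b] → w = 0.1640
R2 (z=20.7): medium=0.41, heavy=0.82; AND[a·b] → w = 0.3362
R3 (z=-6.0): high=0.07, heavy=0.82; AND[a·b] → w = 0.0574
R4 (z=-12.0): ¬high=1−0.07=0.93, heavy=0.82; AND[a·b] → w = 0.7626
R5 (z=-2.8): some=0.22, high=0.07; AND[a·b] → w = 0.0154
Weighted average = (0.1640·-1.0 + 0.3362·20.7 + 0.0574·-6.0 + 0.7626·-12.0 + 0.0154·-2.8) / (0.1640 + 0.3362 + 0.0574 + 0.7626 + 0.0154)
  = -2.7434 / 1.3356 = -2.05

-2.05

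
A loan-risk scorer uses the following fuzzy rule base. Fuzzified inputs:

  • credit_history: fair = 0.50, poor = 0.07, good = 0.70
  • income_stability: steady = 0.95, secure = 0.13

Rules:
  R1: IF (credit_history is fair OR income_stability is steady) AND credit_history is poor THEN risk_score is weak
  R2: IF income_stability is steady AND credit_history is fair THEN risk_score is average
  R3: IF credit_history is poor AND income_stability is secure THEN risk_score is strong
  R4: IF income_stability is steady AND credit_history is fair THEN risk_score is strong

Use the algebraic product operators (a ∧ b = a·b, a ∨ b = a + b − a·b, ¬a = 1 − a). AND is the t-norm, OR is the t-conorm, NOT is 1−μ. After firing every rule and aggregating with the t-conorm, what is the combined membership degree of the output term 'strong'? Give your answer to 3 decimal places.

0.480

R1: (fair=0.50 OR steady=0.95) = 0.9750; AND[a·b] with poor=0.07 → w = 0.0683
R2: steady=0.95, fair=0.50; AND[a·b] → w = 0.4750
R3: poor=0.07, secure=0.13; AND[a·b] → w = 0.0091
R4: steady=0.95, fair=0.50; AND[a·b] → w = 0.4750
Rules with consequent 'strong': {R3, R4} → strengths 0.0091, 0.4750
Aggregate via t-conorm [a + b − a·b]: 0.4798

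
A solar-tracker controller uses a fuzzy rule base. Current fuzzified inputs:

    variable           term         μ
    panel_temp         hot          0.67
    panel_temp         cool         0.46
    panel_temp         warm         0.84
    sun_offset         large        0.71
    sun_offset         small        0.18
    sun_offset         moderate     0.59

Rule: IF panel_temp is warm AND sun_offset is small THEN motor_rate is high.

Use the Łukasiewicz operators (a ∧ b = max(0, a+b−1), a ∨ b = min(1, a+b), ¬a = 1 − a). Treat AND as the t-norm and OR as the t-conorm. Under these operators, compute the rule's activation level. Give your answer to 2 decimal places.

0.02

firing strength: warm=0.84, small=0.18; AND[max(0, a+b−1)] → w = 0.02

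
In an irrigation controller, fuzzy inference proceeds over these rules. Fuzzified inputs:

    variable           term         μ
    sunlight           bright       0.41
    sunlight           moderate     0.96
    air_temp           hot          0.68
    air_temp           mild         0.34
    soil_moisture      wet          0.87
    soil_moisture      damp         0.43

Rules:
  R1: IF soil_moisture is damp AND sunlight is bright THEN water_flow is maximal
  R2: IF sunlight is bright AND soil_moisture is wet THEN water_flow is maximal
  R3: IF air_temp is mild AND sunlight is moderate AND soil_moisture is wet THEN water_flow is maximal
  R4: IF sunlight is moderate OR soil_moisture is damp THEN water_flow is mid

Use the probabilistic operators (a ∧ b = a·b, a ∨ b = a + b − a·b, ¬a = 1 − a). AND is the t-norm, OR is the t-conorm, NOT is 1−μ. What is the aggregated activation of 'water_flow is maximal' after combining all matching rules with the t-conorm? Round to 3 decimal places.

R1: damp=0.43, bright=0.41; AND[a·b] → w = 0.1763
R2: bright=0.41, wet=0.87; AND[a·b] → w = 0.3567
R3: mild=0.34, moderate=0.96, wet=0.87; AND[a·b] → w = 0.2840
R4: moderate=0.96, damp=0.43; OR[a + b − a·b] → w = 0.9772
Rules with consequent 'maximal': {R1, R2, R3} → strengths 0.1763, 0.3567, 0.2840
Aggregate via t-conorm [a + b − a·b]: 0.6206

0.621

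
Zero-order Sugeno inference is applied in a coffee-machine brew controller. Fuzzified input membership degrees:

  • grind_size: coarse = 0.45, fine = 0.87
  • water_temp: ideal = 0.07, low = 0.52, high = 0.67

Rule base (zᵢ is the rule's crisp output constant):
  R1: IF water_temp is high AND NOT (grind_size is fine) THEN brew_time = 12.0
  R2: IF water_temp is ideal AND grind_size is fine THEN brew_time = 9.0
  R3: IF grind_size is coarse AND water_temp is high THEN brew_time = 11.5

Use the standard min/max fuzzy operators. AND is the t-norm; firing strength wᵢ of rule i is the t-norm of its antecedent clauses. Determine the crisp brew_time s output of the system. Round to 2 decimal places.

R1 (z=12.0): high=0.67, ¬fine=1−0.87=0.13; AND[min(a, b)] → w = 0.13
R2 (z=9.0): ideal=0.07, fine=0.87; AND[min(a, b)] → w = 0.07
R3 (z=11.5): coarse=0.45, high=0.67; AND[min(a, b)] → w = 0.45
Weighted average = (0.13·12.0 + 0.07·9.0 + 0.45·11.5) / (0.13 + 0.07 + 0.45)
  = 7.3650 / 0.6500 = 11.33

11.33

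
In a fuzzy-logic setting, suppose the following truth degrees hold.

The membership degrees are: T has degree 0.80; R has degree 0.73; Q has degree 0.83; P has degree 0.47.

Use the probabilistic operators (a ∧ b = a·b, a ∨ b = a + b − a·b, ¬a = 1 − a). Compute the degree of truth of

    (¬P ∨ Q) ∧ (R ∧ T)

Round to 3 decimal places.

0.537

¬P = 1 − 0.4700 = 0.5300
¬P ∨ Q = a + b − a·b on (0.5300, 0.8300) = 0.9201
R ∧ T = a·b on (0.7300, 0.8000) = 0.5840
(¬P ∨ Q) ∧ (R ∧ T) = a·b on (0.9201, 0.5840) = 0.5373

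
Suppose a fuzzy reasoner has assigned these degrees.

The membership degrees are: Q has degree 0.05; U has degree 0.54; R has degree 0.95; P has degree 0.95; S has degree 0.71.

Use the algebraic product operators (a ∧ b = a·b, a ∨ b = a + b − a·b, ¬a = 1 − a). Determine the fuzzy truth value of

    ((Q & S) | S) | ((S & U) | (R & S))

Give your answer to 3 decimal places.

Q & S = a·b on (0.0500, 0.7100) = 0.0355
(Q & S) | S = a + b − a·b on (0.0355, 0.7100) = 0.7203
S & U = a·b on (0.7100, 0.5400) = 0.3834
R & S = a·b on (0.9500, 0.7100) = 0.6745
(S & U) | (R & S) = a + b − a·b on (0.3834, 0.6745) = 0.7993
((Q & S) | S) | ((S & U) | (R & S)) = a + b − a·b on (0.7203, 0.7993) = 0.9439

0.944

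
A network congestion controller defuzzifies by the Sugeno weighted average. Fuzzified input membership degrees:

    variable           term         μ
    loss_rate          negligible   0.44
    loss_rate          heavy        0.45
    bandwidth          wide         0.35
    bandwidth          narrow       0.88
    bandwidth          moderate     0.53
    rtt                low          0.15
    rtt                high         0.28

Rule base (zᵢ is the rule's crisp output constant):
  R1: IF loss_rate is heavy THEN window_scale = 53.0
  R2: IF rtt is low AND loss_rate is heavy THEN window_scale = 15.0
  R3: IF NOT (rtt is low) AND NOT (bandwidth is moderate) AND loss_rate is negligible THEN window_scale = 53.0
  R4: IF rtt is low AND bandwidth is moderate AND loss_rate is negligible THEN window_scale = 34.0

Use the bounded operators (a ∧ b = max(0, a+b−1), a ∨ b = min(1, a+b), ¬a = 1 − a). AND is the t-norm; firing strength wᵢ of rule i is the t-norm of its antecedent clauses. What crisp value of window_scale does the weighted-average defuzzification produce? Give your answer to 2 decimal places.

53.00

R1 (z=53.0): heavy=0.45 → w = 0.45
R2 (z=15.0): low=0.15, heavy=0.45; AND[max(0, a+b−1)] → w = 0.00
R3 (z=53.0): ¬low=1−0.15=0.85, ¬moderate=1−0.53=0.47, negligible=0.44; AND[max(0, a+b−1)] → w = 0.00
R4 (z=34.0): low=0.15, moderate=0.53, negligible=0.44; AND[max(0, a+b−1)] → w = 0.00
Weighted average = (0.45·53.0 + 0.00·15.0 + 0.00·53.0 + 0.00·34.0) / (0.45 + 0.00 + 0.00 + 0.00)
  = 23.8500 / 0.4500 = 53.00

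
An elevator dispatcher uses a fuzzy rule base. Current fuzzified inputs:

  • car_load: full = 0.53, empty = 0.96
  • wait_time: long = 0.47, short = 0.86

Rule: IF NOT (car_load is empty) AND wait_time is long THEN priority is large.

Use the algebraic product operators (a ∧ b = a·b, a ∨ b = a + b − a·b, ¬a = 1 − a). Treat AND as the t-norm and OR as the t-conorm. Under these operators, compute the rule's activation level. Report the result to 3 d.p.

0.019

firing strength: ¬empty=1−0.96=0.04, long=0.47; AND[a·b] → w = 0.0188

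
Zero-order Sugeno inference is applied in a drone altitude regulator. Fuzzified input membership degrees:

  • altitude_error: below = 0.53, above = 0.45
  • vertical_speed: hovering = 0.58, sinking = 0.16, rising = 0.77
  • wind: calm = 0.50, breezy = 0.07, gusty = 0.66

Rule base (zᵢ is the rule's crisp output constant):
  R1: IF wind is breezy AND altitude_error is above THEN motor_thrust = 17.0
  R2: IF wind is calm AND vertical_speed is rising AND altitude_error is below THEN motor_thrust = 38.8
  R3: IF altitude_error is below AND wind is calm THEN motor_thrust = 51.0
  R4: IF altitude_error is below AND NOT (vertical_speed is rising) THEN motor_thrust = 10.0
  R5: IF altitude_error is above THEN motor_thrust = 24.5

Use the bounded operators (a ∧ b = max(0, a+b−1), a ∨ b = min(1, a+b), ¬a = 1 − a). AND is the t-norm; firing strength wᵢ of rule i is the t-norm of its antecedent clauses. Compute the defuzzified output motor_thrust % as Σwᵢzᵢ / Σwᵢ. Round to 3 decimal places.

26.156

R1 (z=17.0): breezy=0.07, above=0.45; AND[max(0, a+b−1)] → w = 0.00
R2 (z=38.8): calm=0.50, rising=0.77, below=0.53; AND[max(0, a+b−1)] → w = 0.00
R3 (z=51.0): below=0.53, calm=0.50; AND[max(0, a+b−1)] → w = 0.03
R4 (z=10.0): below=0.53, ¬rising=1−0.77=0.23; AND[max(0, a+b−1)] → w = 0.00
R5 (z=24.5): above=0.45 → w = 0.45
Weighted average = (0.00·17.0 + 0.00·38.8 + 0.03·51.0 + 0.00·10.0 + 0.45·24.5) / (0.00 + 0.00 + 0.03 + 0.00 + 0.45)
  = 12.5550 / 0.4800 = 26.156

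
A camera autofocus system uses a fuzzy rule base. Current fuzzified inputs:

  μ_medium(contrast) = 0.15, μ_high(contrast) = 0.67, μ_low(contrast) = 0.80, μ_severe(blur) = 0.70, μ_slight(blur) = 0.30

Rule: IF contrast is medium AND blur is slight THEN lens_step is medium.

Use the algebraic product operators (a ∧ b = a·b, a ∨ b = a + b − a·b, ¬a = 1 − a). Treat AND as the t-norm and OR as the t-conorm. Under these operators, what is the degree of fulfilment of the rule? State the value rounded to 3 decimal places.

firing strength: medium=0.15, slight=0.30; AND[a·b] → w = 0.0450

0.045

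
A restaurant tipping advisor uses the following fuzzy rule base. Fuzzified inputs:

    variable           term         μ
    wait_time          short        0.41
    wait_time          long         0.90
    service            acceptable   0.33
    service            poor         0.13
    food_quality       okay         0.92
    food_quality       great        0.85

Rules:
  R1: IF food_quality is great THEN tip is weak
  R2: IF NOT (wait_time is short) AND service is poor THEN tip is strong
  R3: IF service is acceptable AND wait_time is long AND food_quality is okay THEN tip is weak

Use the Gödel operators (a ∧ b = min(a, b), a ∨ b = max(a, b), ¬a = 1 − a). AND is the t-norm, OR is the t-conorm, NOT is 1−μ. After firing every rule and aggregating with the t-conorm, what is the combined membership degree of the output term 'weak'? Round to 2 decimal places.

0.85

R1: great=0.85 → w = 0.85
R2: ¬short=1−0.41=0.59, poor=0.13; AND[min(a, b)] → w = 0.13
R3: acceptable=0.33, long=0.90, okay=0.92; AND[min(a, b)] → w = 0.33
Rules with consequent 'weak': {R1, R3} → strengths 0.85, 0.33
Aggregate via t-conorm [max(a, b)]: 0.85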